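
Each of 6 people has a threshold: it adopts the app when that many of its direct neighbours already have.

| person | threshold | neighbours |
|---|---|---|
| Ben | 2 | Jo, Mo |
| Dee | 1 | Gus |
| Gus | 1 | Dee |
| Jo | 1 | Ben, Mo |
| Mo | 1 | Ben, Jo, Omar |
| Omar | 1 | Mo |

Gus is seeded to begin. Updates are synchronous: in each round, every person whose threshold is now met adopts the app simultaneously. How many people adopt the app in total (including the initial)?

Round 1 — Gus adopts the app (initial).
Round 2 — checking thresholds:
  Dee: 1 of 1 neighbours ≥ 1, adopts the app.
Round 3 — no new adoptions; cascade stops.

2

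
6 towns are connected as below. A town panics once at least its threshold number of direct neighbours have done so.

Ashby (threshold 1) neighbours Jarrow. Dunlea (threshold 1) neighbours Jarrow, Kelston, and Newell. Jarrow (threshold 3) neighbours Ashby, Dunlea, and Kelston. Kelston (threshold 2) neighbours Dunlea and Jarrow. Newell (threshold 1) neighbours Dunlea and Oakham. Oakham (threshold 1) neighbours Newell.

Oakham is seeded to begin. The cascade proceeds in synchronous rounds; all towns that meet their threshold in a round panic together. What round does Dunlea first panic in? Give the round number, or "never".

3

Round 1 — Oakham panics (initial).
Round 2 — checking thresholds:
  Newell: 1 of 2 neighbours ≥ 1, panics.
Round 3 — checking thresholds:
  Dunlea: 1 of 3 neighbours ≥ 1, panics.
Round 4 — no new panics; cascade stops.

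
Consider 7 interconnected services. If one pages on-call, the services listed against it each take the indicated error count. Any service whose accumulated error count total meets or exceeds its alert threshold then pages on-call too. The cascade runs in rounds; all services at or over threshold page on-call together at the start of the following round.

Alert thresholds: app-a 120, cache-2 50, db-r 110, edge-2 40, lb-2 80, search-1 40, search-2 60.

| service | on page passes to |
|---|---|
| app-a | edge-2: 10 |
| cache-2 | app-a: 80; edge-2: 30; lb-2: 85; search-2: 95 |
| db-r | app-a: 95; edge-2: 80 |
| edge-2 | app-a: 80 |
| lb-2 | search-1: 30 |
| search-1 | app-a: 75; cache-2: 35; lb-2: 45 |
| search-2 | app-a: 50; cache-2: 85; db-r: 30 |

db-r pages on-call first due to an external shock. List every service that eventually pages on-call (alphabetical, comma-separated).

Round 1 — db-r pages on-call (initial).
  app-a: +95 → 95 < 120
  edge-2: +80 → 80 ≥ 40
Round 2 — edge-2 pages on-call.
  app-a: +80 → 175 ≥ 120
Round 3 — app-a pages on-call.
No further pages.

app-a, db-r, edge-2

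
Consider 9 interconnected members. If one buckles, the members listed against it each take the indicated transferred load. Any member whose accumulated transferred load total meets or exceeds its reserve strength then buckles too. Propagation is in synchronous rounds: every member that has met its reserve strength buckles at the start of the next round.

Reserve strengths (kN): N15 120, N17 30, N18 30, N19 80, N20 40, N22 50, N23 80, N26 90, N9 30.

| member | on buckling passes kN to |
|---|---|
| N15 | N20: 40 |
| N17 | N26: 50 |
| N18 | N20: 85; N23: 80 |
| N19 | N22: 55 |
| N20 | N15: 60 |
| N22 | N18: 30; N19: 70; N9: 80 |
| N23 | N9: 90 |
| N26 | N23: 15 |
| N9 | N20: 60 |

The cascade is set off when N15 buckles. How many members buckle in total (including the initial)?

Round 1 — N15 buckles (initial).
  N20: +40 → 40 ≥ 40
Round 2 — N20 buckles.
No further bucklings.

2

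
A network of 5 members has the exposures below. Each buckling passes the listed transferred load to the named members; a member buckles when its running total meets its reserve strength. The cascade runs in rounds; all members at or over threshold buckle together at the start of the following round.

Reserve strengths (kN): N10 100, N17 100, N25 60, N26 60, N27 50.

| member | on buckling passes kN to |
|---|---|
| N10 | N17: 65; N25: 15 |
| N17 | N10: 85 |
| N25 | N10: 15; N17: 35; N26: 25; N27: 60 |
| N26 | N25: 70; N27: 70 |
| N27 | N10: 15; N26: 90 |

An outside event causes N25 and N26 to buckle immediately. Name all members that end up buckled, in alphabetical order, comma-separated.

N25, N26, N27

Round 1 — N25, N26 buckle (initial).
  N10: +15 → 15 < 100
  N17: +35 → 35 < 100
  N27: +60+70 → 130 ≥ 50
Round 2 — N27 buckles.
  N10: +15 → 30 < 100
No further bucklings.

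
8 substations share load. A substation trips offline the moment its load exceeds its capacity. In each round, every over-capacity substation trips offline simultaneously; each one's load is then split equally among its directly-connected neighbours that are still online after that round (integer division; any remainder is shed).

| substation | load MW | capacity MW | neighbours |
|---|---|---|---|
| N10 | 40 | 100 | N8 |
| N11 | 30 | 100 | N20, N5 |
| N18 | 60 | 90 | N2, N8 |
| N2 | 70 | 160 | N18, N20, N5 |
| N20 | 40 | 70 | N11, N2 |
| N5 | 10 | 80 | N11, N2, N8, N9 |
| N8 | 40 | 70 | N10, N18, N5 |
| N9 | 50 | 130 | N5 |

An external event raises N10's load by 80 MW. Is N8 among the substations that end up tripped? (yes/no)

Round 1 — N10 at 120 > 100. N10 trips offline.
  N10 sheds 120 MW to N8: 120 each.
    N8: 40+120 = 160 > 70
Round 2 — N8 trips offline.
  N8 sheds 160 MW to N18, N5: 80 each.
    N18: 60+80 = 140 > 90
    N5: 10+80 = 90 > 80
Round 3 — N18, N5 trip offline.
  N18 sheds 140 MW to N2: 140 each.
    N2: 70+140 = 210 > 160
  N5 sheds 90 MW to N11, N2, N9: 30 each.
    N11: 30+30 = 60 ≤ 100
    N2: 210+30 = 240 > 160
    N9: 50+30 = 80 ≤ 130
Round 4 — N2 trips offline.
  N2 sheds 240 MW to N20: 240 each.
    N20: 40+240 = 280 > 70
Round 5 — N20 trips offline.
  N20 sheds 280 MW to N11: 280 each.
    N11: 60+280 = 340 > 100
Round 6 — N11 trips offline.
  N11 sheds 340 MW: no online neighbours, lost.
No further trips.

yes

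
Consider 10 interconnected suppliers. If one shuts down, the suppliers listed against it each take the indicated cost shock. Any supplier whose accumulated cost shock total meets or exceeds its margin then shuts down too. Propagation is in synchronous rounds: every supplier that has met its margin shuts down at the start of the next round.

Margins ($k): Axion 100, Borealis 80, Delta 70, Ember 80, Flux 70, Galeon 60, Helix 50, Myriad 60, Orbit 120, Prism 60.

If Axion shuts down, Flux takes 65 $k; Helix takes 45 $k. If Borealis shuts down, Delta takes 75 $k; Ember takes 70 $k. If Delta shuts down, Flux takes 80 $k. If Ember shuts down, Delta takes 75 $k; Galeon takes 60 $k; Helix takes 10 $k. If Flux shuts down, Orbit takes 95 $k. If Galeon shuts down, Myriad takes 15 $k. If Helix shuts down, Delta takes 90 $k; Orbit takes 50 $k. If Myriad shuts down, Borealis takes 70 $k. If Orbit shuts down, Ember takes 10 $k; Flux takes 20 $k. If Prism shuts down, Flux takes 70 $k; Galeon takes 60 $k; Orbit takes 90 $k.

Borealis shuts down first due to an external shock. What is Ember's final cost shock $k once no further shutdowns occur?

70

Round 1 — Borealis shuts down (initial).
  Delta: +75 → 75 ≥ 70
  Ember: +70 → 70 < 80
Round 2 — Delta shuts down.
  Flux: +80 → 80 ≥ 70
Round 3 — Flux shuts down.
  Orbit: +95 → 95 < 120
No further shutdowns.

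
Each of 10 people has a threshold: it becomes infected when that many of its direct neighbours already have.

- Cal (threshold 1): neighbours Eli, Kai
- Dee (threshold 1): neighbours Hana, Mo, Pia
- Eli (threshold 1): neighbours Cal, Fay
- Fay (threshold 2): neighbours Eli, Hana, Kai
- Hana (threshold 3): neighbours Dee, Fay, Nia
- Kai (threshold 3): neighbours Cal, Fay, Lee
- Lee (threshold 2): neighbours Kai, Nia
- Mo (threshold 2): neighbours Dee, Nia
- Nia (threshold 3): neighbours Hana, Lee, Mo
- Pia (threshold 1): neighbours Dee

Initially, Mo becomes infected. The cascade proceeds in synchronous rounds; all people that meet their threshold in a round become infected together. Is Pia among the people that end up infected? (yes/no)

yes

Round 1 — Mo becomes infected (initial).
Round 2 — checking thresholds:
  Dee: 1 of 3 neighbours ≥ 1, becomes infected.
  Nia: 1 of 3 neighbours < 3, below threshold.
Round 3 — checking thresholds:
  Hana: 1 of 3 neighbours < 3, below threshold.
  Nia: 1 of 3 neighbours < 3, below threshold.
  Pia: 1 of 1 neighbours ≥ 1, becomes infected.
Round 4 — no new infections; cascade stops.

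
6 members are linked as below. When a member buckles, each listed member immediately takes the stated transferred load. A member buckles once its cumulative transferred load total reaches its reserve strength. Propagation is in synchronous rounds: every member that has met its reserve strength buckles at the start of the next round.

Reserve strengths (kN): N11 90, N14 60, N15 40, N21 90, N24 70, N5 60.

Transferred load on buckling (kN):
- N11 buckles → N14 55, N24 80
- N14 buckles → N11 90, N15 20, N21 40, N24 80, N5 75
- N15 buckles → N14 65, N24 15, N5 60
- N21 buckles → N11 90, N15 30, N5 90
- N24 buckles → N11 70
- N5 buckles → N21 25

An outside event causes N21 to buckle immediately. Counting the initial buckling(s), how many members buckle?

Round 1 — N21 buckles (initial).
  N11: +90 → 90 ≥ 90
  N15: +30 → 30 < 40
  N5: +90 → 90 ≥ 60
Round 2 — N11, N5 buckle.
  N14: +55 → 55 < 60
  N24: +80 → 80 ≥ 70
Round 3 — N24 buckles.
No further bucklings.

4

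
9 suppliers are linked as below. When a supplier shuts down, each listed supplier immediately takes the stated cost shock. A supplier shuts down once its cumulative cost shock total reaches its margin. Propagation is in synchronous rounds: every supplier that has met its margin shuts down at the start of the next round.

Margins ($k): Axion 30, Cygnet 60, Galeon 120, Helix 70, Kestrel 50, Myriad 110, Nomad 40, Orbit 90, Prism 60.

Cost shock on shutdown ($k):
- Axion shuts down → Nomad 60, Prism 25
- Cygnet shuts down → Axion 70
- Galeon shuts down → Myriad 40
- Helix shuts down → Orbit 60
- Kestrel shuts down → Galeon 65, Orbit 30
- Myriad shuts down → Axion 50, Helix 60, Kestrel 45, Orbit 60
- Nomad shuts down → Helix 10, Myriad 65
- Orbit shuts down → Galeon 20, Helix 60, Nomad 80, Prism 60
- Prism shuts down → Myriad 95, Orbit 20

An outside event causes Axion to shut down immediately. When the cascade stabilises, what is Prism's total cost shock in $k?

Round 1 — Axion shuts down (initial).
  Nomad: +60 → 60 ≥ 40
  Prism: +25 → 25 < 60
Round 2 — Nomad shuts down.
  Helix: +10 → 10 < 70
  Myriad: +65 → 65 < 110
No further shutdowns.

25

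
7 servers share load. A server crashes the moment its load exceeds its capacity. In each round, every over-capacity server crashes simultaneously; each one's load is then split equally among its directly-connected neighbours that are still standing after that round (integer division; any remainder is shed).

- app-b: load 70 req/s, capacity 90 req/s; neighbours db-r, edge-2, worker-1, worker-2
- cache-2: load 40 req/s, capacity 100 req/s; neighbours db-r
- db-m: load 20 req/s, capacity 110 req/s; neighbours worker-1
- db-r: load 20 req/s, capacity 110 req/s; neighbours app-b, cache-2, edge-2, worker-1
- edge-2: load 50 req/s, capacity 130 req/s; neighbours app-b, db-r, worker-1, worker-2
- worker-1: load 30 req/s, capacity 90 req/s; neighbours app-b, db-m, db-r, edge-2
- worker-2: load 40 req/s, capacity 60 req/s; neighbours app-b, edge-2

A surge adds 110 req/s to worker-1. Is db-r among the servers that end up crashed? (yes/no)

yes

Round 1 — worker-1 at 140 > 90. worker-1 crashes.
  worker-1 sheds 140 req/s to app-b, db-m, db-r, edge-2: 35 each.
    app-b: 70+35 = 105 > 90
    db-m: 20+35 = 55 ≤ 110
    db-r: 20+35 = 55 ≤ 110
    edge-2: 50+35 = 85 ≤ 130
Round 2 — app-b crashes.
  app-b sheds 105 req/s to db-r, edge-2, worker-2: 35 each.
    db-r: 55+35 = 90 ≤ 110
    edge-2: 85+35 = 120 ≤ 130
    worker-2: 40+35 = 75 > 60
Round 3 — worker-2 crashes.
  worker-2 sheds 75 req/s to edge-2: 75 each.
    edge-2: 120+75 = 195 > 130
Round 4 — edge-2 crashes.
  edge-2 sheds 195 req/s to db-r: 195 each.
    db-r: 90+195 = 285 > 110
Round 5 — db-r crashes.
  db-r sheds 285 req/s to cache-2: 285 each.
    cache-2: 40+285 = 325 > 100
Round 6 — cache-2 crashes.
  cache-2 sheds 325 req/s: no online neighbours, lost.
No further crashes.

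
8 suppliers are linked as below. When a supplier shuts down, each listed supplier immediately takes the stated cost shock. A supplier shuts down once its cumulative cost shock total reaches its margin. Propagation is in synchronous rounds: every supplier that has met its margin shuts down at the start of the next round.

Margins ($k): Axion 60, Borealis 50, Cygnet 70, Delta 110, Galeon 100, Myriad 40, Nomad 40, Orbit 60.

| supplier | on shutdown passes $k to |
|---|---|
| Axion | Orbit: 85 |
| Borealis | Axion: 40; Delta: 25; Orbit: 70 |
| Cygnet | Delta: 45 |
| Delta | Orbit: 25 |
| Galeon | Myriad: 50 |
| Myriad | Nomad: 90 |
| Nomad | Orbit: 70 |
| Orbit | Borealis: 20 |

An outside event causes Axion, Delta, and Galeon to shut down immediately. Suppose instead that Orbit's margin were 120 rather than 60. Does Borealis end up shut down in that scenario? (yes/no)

no

With Orbit's margin at 120:
Round 1 — Axion, Delta, Galeon shut down (initial).
  Myriad: +50 → 50 ≥ 40
  Orbit: +85+25 → 110 < 120
Round 2 — Myriad shuts down.
  Nomad: +90 → 90 ≥ 40
Round 3 — Nomad shuts down.
  Orbit: +70 → 180 ≥ 120
Round 4 — Orbit shuts down.
  Borealis: +20 → 20 < 50
No further shutdowns.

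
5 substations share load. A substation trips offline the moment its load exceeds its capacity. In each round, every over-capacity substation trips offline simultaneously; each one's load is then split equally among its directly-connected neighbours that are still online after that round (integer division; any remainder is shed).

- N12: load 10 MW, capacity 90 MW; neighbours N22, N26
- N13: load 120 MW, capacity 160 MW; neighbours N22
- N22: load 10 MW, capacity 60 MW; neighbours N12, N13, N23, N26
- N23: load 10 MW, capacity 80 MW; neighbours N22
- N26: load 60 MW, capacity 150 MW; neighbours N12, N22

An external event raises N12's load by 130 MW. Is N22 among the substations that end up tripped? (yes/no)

yes

Round 1 — N12 at 140 > 90. N12 trips offline.
  N12 sheds 140 MW to N22, N26: 70 each.
    N22: 10+70 = 80 > 60
    N26: 60+70 = 130 ≤ 150
Round 2 — N22 trips offline.
  N22 sheds 80 MW to N13, N23, N26: 26 each (2 lost).
    N13: 120+26 = 146 ≤ 160
    N23: 10+26 = 36 ≤ 80
    N26: 130+26 = 156 > 150
Round 3 — N26 trips offline.
  N26 sheds 156 MW: no online neighbours, lost.
No further trips.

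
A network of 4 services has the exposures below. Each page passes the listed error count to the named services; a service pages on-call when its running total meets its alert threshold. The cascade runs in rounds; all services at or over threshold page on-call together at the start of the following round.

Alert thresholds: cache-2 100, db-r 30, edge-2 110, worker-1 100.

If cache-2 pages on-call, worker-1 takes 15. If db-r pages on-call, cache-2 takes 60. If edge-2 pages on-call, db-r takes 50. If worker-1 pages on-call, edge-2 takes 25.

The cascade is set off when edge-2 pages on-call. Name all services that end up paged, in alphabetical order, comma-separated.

db-r, edge-2

Round 1 — edge-2 pages on-call (initial).
  db-r: +50 → 50 ≥ 30
Round 2 — db-r pages on-call.
  cache-2: +60 → 60 < 100
No further pages.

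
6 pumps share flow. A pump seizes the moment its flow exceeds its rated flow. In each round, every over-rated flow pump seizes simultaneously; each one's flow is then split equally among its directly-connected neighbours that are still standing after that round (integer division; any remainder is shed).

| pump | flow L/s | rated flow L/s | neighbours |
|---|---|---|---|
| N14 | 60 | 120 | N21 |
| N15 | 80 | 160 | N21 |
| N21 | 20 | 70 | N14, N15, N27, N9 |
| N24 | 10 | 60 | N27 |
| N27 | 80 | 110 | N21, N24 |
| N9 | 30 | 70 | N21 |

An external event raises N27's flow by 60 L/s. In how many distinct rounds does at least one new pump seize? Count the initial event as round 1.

2

Round 1 — N27 at 140 > 110. N27 seizes.
  N27 sheds 140 L/s to N21, N24: 70 each.
    N21: 20+70 = 90 > 70
    N24: 10+70 = 80 > 60
Round 2 — N21, N24 seize.
  N21 sheds 90 L/s to N14, N15, N9: 30 each.
    N14: 60+30 = 90 ≤ 120
    N15: 80+30 = 110 ≤ 160
    N9: 30+30 = 60 ≤ 70
  N24 sheds 80 L/s: no online neighbours, lost.
No further seizures.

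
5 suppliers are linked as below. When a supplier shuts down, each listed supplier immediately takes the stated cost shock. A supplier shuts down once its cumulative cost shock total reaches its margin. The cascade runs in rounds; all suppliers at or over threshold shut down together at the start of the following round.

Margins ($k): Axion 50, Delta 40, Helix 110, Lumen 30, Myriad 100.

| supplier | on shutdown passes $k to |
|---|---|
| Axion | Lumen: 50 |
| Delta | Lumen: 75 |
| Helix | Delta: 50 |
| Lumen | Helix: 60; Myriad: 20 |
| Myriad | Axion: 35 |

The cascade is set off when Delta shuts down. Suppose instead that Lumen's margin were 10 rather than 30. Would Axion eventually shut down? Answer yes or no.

no

With Lumen's margin at 10:
Round 1 — Delta shuts down (initial).
  Lumen: +75 → 75 ≥ 10
Round 2 — Lumen shuts down.
  Helix: +60 → 60 < 110
  Myriad: +20 → 20 < 100
No further shutdowns.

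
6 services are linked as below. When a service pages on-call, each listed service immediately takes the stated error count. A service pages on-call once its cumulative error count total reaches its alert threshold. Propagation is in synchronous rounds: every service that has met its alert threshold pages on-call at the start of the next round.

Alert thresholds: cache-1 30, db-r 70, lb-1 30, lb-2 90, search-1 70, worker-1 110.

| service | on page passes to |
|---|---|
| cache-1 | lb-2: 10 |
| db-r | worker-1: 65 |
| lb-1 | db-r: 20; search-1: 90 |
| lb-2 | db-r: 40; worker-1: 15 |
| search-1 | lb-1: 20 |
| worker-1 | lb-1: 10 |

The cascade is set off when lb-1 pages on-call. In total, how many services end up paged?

2

Round 1 — lb-1 pages on-call (initial).
  db-r: +20 → 20 < 70
  search-1: +90 → 90 ≥ 70
Round 2 — search-1 pages on-call.
No further pages.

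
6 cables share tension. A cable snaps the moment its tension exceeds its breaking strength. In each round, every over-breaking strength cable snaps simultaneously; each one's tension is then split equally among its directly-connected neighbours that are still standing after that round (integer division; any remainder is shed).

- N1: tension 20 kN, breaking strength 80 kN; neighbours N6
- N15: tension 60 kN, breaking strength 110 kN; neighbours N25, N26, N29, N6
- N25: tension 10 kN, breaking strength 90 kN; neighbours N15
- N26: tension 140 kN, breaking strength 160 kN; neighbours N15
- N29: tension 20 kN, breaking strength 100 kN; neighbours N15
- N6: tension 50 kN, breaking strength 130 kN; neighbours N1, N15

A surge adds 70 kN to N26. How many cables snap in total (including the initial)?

6

Round 1 — N26 at 210 > 160. N26 snaps.
  N26 sheds 210 kN to N15: 210 each.
    N15: 60+210 = 270 > 110
Round 2 — N15 snaps.
  N15 sheds 270 kN to N25, N29, N6: 90 each.
    N25: 10+90 = 100 > 90
    N29: 20+90 = 110 > 100
    N6: 50+90 = 140 > 130
Round 3 — N25, N29, N6 snap.
  N25 sheds 100 kN: no online neighbours, lost.
  N29 sheds 110 kN: no online neighbours, lost.
  N6 sheds 140 kN to N1: 140 each.
    N1: 20+140 = 160 > 80
Round 4 — N1 snaps.
  N1 sheds 160 kN: no online neighbours, lost.
No further breaks.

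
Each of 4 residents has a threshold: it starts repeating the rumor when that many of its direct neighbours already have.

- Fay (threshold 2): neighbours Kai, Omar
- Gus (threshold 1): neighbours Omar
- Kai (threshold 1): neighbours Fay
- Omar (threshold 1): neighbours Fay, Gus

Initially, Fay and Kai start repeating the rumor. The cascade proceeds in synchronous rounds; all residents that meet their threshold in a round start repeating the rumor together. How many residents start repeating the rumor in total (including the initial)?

Round 1 — Fay, Kai start repeating the rumor (initial).
Round 2 — checking thresholds:
  Omar: 1 of 2 neighbours ≥ 1, starts repeating the rumor.
Round 3 — checking thresholds:
  Gus: 1 of 1 neighbours ≥ 1, starts repeating the rumor.
Round 4 — no new spreads; cascade stops.

4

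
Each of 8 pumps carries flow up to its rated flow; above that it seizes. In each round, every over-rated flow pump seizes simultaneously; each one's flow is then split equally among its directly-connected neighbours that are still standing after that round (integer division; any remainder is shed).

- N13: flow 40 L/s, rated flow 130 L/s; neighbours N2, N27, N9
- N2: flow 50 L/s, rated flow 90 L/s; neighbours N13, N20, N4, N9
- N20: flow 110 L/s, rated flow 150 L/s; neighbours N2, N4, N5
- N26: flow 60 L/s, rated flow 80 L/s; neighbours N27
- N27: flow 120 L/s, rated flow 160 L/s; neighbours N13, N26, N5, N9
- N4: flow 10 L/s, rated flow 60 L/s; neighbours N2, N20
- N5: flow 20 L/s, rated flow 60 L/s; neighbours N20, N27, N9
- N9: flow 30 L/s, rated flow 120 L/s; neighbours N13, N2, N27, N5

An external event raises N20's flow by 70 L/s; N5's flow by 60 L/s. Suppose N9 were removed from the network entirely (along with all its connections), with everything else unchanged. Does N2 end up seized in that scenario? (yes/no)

yes

With N9 removed:
Round 1 — N20 at 180 > 150; N5 at 80 > 60. N20, N5 seize.
  N20 sheds 180 L/s to N2, N4: 90 each.
    N2: 50+90 = 140 > 90
    N4: 10+90 = 100 > 60
  N5 sheds 80 L/s to N27: 80 each.
    N27: 120+80 = 200 > 160
Round 2 — N2, N27, N4 seize.
  N2 sheds 140 L/s to N13: 140 each.
    N13: 40+140 = 180 > 130
  N27 sheds 200 L/s to N13, N26: 100 each.
    N13: 180+100 = 280 > 130
    N26: 60+100 = 160 > 80
  N4 sheds 100 L/s: no online neighbours, lost.
Round 3 — N13, N26 seize.
  N13 sheds 280 L/s: no online neighbours, lost.
  N26 sheds 160 L/s: no online neighbours, lost.
No further seizures.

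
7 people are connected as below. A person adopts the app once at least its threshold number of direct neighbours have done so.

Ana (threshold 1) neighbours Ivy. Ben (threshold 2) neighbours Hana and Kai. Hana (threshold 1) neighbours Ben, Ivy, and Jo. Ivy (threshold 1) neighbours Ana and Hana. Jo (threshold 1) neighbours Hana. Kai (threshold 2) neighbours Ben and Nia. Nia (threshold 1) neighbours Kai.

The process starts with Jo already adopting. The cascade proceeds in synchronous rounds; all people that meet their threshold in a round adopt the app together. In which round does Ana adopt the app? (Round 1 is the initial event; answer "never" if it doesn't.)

4

Round 1 — Jo adopts the app (initial).
Round 2 — checking thresholds:
  Hana: 1 of 3 neighbours ≥ 1, adopts the app.
Round 3 — checking thresholds:
  Ben: 1 of 2 neighbours < 2, below threshold.
  Ivy: 1 of 2 neighbours ≥ 1, adopts the app.
Round 4 — checking thresholds:
  Ana: 1 of 1 neighbours ≥ 1, adopts the app.
  Ben: 1 of 2 neighbours < 2, below threshold.
Round 5 — no new adoptions; cascade stops.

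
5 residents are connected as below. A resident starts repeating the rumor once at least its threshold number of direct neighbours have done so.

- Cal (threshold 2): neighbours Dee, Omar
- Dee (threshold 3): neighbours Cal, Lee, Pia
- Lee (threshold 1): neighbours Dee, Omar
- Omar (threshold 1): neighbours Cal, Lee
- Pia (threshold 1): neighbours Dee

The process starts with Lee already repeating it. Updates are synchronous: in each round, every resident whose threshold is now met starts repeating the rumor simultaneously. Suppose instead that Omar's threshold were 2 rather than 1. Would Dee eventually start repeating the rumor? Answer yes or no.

no

With Omar's threshold at 2:
Round 1 — Lee starts repeating the rumor (initial).
Round 2 — no new spreads; cascade stops.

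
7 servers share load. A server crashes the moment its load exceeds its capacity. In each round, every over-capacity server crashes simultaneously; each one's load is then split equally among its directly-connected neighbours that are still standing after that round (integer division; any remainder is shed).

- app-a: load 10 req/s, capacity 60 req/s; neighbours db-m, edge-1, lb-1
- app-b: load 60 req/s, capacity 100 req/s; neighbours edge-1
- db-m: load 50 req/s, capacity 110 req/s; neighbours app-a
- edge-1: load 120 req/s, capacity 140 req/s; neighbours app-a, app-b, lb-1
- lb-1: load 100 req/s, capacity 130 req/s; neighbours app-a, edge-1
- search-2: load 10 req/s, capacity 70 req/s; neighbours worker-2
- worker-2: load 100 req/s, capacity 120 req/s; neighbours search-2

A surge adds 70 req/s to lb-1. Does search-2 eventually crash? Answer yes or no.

no

Round 1 — lb-1 at 170 > 130. lb-1 crashes.
  lb-1 sheds 170 req/s to app-a, edge-1: 85 each.
    app-a: 10+85 = 95 > 60
    edge-1: 120+85 = 205 > 140
Round 2 — app-a, edge-1 crash.
  app-a sheds 95 req/s to db-m: 95 each.
    db-m: 50+95 = 145 > 110
  edge-1 sheds 205 req/s to app-b: 205 each.
    app-b: 60+205 = 265 > 100
Round 3 — app-b, db-m crash.
  app-b sheds 265 req/s: no online neighbours, lost.
  db-m sheds 145 req/s: no online neighbours, lost.
No further crashes.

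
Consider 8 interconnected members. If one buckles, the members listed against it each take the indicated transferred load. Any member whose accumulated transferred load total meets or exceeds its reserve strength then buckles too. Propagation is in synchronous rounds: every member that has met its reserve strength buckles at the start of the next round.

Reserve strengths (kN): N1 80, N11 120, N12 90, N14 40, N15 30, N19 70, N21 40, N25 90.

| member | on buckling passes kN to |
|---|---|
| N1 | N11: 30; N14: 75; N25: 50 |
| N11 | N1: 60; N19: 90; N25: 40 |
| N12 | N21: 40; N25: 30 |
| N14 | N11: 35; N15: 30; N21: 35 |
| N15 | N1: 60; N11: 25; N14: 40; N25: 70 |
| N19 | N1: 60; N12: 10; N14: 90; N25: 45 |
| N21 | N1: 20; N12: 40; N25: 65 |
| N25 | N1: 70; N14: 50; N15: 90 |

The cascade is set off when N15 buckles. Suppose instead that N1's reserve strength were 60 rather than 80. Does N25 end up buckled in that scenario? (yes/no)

yes

With N1's reserve strength at 60:
Round 1 — N15 buckles (initial).
  N1: +60 → 60 ≥ 60
  N11: +25 → 25 < 120
  N14: +40 → 40 ≥ 40
  N25: +70 → 70 < 90
Round 2 — N1, N14 buckle.
  N11: +30+35 → 90 < 120
  N21: +35 → 35 < 40
  N25: +50 → 120 ≥ 90
Round 3 — N25 buckles.
No further bucklings.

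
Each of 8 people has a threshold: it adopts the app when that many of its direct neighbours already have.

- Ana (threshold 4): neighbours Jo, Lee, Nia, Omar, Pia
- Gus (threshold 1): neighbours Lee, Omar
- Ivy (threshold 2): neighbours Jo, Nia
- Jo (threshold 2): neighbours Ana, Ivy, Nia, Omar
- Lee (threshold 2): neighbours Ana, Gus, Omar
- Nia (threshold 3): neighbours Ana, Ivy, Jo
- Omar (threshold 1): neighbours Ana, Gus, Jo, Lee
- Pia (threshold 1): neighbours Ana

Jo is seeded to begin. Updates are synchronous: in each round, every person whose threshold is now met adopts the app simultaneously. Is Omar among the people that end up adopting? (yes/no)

Round 1 — Jo adopts the app (initial).
Round 2 — checking thresholds:
  Ana: 1 of 5 neighbours < 4, holds.
  Ivy: 1 of 2 neighbours < 2, holds.
  Nia: 1 of 3 neighbours < 3, holds.
  Omar: 1 of 4 neighbours ≥ 1, adopts the app.
Round 3 — checking thresholds:
  Ana: 2 of 5 neighbours < 4, holds.
  Gus: 1 of 2 neighbours ≥ 1, adopts the app.
  Ivy: 1 of 2 neighbours < 2, holds.
  Lee: 1 of 3 neighbours < 2, holds.
  Nia: 1 of 3 neighbours < 3, holds.
Round 4 — checking thresholds:
  Ana: 2 of 5 neighbours < 4, holds.
  Ivy: 1 of 2 neighbours < 2, holds.
  Lee: 2 of 3 neighbours ≥ 2, adopts the app.
  Nia: 1 of 3 neighbours < 3, holds.
Round 5 — no new adoptions; cascade stops.

yes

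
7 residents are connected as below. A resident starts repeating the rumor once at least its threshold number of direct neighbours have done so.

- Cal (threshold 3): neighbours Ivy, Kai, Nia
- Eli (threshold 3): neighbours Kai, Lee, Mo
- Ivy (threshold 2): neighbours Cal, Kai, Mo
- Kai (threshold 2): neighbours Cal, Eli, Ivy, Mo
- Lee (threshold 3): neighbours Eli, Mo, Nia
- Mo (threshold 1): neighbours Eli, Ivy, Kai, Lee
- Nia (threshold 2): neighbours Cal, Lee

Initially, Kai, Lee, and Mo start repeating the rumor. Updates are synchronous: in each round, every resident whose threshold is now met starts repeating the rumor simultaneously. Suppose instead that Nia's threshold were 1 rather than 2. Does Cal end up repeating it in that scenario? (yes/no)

With Nia's threshold at 1:
Round 1 — Kai, Lee, Mo start repeating the rumor (initial).
Round 2 — checking thresholds:
  Cal: 1 of 3 neighbours < 3, holds.
  Eli: 3 of 3 neighbours ≥ 3, starts repeating the rumor.
  Ivy: 2 of 3 neighbours ≥ 2, starts repeating the rumor.
  Nia: 1 of 2 neighbours ≥ 1, starts repeating the rumor.
Round 3 — checking thresholds:
  Cal: 3 of 3 neighbours ≥ 3, starts repeating the rumor.
Round 4 — no new spreads; cascade stops.

yes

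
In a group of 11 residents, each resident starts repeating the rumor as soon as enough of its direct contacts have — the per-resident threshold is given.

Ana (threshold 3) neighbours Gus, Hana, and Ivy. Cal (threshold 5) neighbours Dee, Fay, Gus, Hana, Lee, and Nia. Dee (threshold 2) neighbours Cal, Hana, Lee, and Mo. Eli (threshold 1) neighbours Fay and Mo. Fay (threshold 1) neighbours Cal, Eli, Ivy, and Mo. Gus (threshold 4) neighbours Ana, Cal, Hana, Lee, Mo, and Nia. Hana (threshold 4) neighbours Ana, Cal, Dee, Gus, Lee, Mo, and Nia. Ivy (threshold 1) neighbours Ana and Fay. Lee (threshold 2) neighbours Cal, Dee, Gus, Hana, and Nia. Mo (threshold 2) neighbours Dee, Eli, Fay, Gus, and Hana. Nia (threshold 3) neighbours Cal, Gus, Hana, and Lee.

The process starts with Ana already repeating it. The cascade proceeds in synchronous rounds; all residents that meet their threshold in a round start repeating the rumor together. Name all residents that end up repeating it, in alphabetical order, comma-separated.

Round 1 — Ana starts repeating the rumor (initial).
Round 2 — checking thresholds:
  Gus: 1 of 6 neighbours < 4, not yet.
  Hana: 1 of 7 neighbours < 4, not yet.
  Ivy: 1 of 2 neighbours ≥ 1, starts repeating the rumor.
Round 3 — checking thresholds:
  Fay: 1 of 4 neighbours ≥ 1, starts repeating the rumor.
  Gus: 1 of 6 neighbours < 4, not yet.
  Hana: 1 of 7 neighbours < 4, not yet.
Round 4 — checking thresholds:
  Cal: 1 of 6 neighbours < 5, not yet.
  Eli: 1 of 2 neighbours ≥ 1, starts repeating the rumor.
  Gus: 1 of 6 neighbours < 4, not yet.
  Hana: 1 of 7 neighbours < 4, not yet.
  Mo: 1 of 5 neighbours < 2, not yet.
Round 5 — checking thresholds:
  Cal: 1 of 6 neighbours < 5, not yet.
  Gus: 1 of 6 neighbours < 4, not yet.
  Hana: 1 of 7 neighbours < 4, not yet.
  Mo: 2 of 5 neighbours ≥ 2, starts repeating the rumor.
Round 6 — no new spreads; cascade stops.

Ana, Eli, Fay, Ivy, Mo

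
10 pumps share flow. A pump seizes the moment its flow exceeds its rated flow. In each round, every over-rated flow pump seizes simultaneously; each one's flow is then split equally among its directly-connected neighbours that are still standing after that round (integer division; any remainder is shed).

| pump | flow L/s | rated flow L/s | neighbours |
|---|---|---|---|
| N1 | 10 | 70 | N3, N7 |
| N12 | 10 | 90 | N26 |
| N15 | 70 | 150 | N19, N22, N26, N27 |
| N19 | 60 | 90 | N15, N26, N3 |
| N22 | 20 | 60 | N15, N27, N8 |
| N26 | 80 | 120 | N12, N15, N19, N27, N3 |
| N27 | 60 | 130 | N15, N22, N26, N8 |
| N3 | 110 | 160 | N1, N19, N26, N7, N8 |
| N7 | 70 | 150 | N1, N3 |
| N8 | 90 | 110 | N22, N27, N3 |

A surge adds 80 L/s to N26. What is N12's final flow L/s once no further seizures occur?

Round 1 — N26 at 160 > 120. N26 seizes.
  N26 sheds 160 L/s to N12, N15, N19, N27, N3: 32 each.
    N12: 10+32 = 42 ≤ 90
    N15: 70+32 = 102 ≤ 150
    N19: 60+32 = 92 > 90
    N27: 60+32 = 92 ≤ 130
    N3: 110+32 = 142 ≤ 160
Round 2 — N19 seizes.
  N19 sheds 92 L/s to N15, N3: 46 each.
    N15: 102+46 = 148 ≤ 150
    N3: 142+46 = 188 > 160
Round 3 — N3 seizes.
  N3 sheds 188 L/s to N1, N7, N8: 62 each (2 lost).
    N1: 10+62 = 72 > 70
    N7: 70+62 = 132 ≤ 150
    N8: 90+62 = 152 > 110
Round 4 — N1, N8 seize.
  N1 sheds 72 L/s to N7: 72 each.
    N7: 132+72 = 204 > 150
  N8 sheds 152 L/s to N22, N27: 76 each.
    N22: 20+76 = 96 > 60
    N27: 92+76 = 168 > 130
Round 5 — N22, N27, N7 seize.
  N22 sheds 96 L/s to N15: 96 each.
    N15: 148+96 = 244 > 150
  N27 sheds 168 L/s to N15: 168 each.
    N15: 244+168 = 412 > 150
  N7 sheds 204 L/s: no online neighbours, lost.
Round 6 — N15 seizes.
  N15 sheds 412 L/s: no online neighbours, lost.
No further seizures.

42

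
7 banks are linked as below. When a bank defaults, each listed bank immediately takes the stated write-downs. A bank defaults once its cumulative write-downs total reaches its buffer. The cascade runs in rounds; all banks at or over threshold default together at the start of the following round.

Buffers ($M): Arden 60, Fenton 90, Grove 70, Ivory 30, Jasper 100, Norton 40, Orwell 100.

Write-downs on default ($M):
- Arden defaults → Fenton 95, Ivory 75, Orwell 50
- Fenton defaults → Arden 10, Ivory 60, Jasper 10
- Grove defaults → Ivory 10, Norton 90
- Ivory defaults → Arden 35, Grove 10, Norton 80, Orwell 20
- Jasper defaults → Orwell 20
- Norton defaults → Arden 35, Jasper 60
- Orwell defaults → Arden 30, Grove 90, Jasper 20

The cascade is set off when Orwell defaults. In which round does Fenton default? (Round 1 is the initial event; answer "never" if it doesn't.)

5

Round 1 — Orwell defaults (initial).
  Arden: +30 → 30 < 60
  Grove: +90 → 90 ≥ 70
  Jasper: +20 → 20 < 100
Round 2 — Grove defaults.
  Ivory: +10 → 10 < 30
  Norton: +90 → 90 ≥ 40
Round 3 — Norton defaults.
  Arden: +35 → 65 ≥ 60
  Jasper: +60 → 80 < 100
Round 4 — Arden defaults.
  Fenton: +95 → 95 ≥ 90
  Ivory: +75 → 85 ≥ 30
Round 5 — Fenton, Ivory default.
  Jasper: +10 → 90 < 100
No further defaults.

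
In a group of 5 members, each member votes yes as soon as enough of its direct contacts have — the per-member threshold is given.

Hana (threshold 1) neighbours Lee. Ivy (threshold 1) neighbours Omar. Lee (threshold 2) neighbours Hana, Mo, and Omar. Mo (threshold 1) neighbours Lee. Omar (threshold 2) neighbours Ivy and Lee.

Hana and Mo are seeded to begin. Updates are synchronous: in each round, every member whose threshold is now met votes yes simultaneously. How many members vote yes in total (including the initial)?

3

Round 1 — Hana, Mo vote yes (initial).
Round 2 — checking thresholds:
  Lee: 2 of 3 neighbours ≥ 2, votes yes.
Round 3 — no new yes votes; cascade stops.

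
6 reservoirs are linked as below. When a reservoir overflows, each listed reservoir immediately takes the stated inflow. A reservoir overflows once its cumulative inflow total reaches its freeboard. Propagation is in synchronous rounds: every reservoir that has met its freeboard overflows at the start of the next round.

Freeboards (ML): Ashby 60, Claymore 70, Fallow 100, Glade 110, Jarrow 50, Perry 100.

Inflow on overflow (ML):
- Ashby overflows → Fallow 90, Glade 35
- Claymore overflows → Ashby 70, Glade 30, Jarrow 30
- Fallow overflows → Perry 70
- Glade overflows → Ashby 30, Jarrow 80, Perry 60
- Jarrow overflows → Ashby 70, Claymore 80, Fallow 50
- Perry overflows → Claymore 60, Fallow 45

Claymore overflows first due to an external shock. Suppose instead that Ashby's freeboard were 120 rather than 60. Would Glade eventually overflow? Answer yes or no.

With Ashby's freeboard at 120:
Round 1 — Claymore overflows (initial).
  Ashby: +70 → 70 < 120
  Glade: +30 → 30 < 110
  Jarrow: +30 → 30 < 50
No further overflows.

no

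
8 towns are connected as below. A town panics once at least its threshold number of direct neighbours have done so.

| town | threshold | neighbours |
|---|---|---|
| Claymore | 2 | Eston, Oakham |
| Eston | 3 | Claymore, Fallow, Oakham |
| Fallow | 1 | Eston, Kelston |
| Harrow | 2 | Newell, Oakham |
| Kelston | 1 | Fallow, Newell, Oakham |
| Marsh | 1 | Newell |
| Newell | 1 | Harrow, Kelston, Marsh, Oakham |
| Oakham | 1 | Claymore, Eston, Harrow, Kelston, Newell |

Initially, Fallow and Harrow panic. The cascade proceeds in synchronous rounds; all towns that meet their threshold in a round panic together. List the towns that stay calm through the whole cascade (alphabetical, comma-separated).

Round 1 — Fallow, Harrow panic (initial).
Round 2 — checking thresholds:
  Eston: 1 of 3 neighbours < 3, not yet.
  Kelston: 1 of 3 neighbours ≥ 1, panics.
  Newell: 1 of 4 neighbours ≥ 1, panics.
  Oakham: 1 of 5 neighbours ≥ 1, panics.
Round 3 — checking thresholds:
  Claymore: 1 of 2 neighbours < 2, not yet.
  Eston: 2 of 3 neighbours < 3, not yet.
  Marsh: 1 of 1 neighbours ≥ 1, panics.
Round 4 — no new panics; cascade stops.

Claymore, Eston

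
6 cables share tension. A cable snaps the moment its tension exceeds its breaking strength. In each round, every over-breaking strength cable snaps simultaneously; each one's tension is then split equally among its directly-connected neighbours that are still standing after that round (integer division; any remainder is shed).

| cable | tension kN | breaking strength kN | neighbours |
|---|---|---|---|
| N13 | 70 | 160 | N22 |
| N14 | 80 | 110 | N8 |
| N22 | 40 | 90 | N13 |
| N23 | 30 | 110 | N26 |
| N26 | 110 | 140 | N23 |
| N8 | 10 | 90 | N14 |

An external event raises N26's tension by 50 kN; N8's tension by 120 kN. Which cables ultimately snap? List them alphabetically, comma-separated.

N14, N23, N26, N8

Round 1 — N26 at 160 > 140; N8 at 130 > 90. N26, N8 snap.
  N26 sheds 160 kN to N23: 160 each.
    N23: 30+160 = 190 > 110
  N8 sheds 130 kN to N14: 130 each.
    N14: 80+130 = 210 > 110
Round 2 — N14, N23 snap.
  N14 sheds 210 kN: no online neighbours, lost.
  N23 sheds 190 kN: no online neighbours, lost.
No further breaks.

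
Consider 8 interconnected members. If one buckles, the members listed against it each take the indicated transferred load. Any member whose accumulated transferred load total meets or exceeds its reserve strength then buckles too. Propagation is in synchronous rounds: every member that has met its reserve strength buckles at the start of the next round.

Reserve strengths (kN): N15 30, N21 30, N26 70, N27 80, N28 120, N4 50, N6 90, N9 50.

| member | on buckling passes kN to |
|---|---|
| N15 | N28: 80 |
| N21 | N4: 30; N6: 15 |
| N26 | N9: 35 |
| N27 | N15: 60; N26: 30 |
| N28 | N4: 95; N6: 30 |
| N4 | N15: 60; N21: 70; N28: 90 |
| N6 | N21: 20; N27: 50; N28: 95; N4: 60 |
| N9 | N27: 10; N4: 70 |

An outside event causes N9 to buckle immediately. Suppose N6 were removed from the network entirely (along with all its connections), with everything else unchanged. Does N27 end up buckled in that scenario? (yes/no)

With N6 removed:
Round 1 — N9 buckles (initial).
  N27: +10 → 10 < 80
  N4: +70 → 70 ≥ 50
Round 2 — N4 buckles.
  N15: +60 → 60 ≥ 30
  N21: +70 → 70 ≥ 30
  N28: +90 → 90 < 120
Round 3 — N15, N21 buckle.
  N28: +80 → 170 ≥ 120
Round 4 — N28 buckles.
No further bucklings.

no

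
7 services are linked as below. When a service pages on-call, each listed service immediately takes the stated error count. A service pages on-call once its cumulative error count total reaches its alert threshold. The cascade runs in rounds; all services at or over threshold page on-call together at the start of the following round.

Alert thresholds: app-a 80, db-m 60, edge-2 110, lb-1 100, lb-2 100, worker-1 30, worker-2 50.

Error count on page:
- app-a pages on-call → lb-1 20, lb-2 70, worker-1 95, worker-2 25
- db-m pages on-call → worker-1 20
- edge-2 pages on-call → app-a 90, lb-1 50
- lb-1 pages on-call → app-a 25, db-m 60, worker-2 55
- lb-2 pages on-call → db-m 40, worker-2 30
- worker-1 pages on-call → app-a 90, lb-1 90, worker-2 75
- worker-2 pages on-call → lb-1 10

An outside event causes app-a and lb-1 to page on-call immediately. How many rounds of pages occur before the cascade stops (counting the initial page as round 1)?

2

Round 1 — app-a, lb-1 page on-call (initial).
  db-m: +60 → 60 ≥ 60
  lb-2: +70 → 70 < 100
  worker-1: +95 → 95 ≥ 30
  worker-2: +25+55 → 80 ≥ 50
Round 2 — db-m, worker-1, worker-2 page on-call.
No further pages.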